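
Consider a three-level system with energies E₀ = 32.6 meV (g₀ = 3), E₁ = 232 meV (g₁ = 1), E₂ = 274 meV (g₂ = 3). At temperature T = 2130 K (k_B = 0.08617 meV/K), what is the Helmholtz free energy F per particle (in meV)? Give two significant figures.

k_BT = 0.08617 × 2130 K = 183.5 meV.
Eᵢ/kT = 0.1777, 1.264, 1.493.
Z = Σ gᵢe^(−Eᵢ/kT) = 3·e^(−0.1777) + 1·e^(−1.264) + 3·e^(−1.493) = 2.512 + 0.2825 + 0.6741 = 3.469.
F = −kT ln Z = −183.5 × ln(3.469) = −183.5 × 1.244 = -230 meV.

-230 meV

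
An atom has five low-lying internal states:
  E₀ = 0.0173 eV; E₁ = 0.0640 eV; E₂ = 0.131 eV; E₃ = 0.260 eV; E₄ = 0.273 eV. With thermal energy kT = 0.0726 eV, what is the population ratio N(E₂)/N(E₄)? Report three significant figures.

7.07

n₂/n₄ = exp[−(E₂−E₄)/kT] = exp(−(-0.142 eV)/(0.0726 eV)) = exp(1.9559) = 7.07.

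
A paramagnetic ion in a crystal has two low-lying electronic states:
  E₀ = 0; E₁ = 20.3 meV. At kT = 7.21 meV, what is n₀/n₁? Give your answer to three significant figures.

n₀/n₁ = exp[−(E₀−E₁)/kT] = exp(−(-20.3 meV)/(7.21 meV)) = exp(2.8155) = 16.7.

16.7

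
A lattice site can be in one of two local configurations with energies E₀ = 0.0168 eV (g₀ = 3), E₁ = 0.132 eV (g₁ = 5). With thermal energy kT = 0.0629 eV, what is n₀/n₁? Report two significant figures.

n₀/n₁ = (g₀/g₁) exp[−(E₀−E₁)/kT] = (3/5) × exp(−(-0.1152 eV)/(0.0629 eV)) = (3/5) × exp(1.831) = 3.7.

3.7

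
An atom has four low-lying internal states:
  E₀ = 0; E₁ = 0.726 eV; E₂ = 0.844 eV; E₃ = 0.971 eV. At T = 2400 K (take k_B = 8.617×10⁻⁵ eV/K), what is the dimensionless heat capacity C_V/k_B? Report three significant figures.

k_BT = 8.617×10⁻⁵ × 2400 K = 0.20681 eV.
Eᵢ/kT = 0, 3.5105, 4.0810, 4.6951.
Z = Σ e^(−Eᵢ/kT) = e^(−0) + e^(−3.5105) + e^(−4.0810) + e^(−4.6951) = 1.0000 + 0.029882 + 0.016891 + 0.0091400 = 1.0559.
⟨E⟩ = 0.042452 eV, ⟨E²⟩ = 0.034473 eV².
C_V/k_B = (⟨E²⟩ − ⟨E⟩²)/(kT)² = (0.034473 − 0.0018022)/0.042770 = 0.764.

0.764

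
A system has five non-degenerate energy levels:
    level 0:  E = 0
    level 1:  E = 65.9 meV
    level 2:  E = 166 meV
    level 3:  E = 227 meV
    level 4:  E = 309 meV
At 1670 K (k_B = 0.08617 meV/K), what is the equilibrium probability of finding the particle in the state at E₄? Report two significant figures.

k_BT = 0.08617 × 1670 K = 143.9 meV.
Eᵢ/kT = 0, 0.4580, 1.154, 1.577, 2.147.
Z = Σ e^(−Eᵢ/kT) = e^(−0) + e^(−0.4580) + e^(−1.154) + e^(−1.577) + e^(−2.147) = 1.000 + 0.6325 + 0.3154 + 0.2066 + 0.1168 = 2.271.
P₄ = e^(−E₄/kT) / Z = 0.1168/2.271 = 0.051.

0.051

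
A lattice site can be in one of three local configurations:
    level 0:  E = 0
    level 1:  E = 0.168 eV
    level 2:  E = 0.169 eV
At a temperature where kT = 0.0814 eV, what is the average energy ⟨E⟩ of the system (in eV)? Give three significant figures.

Eᵢ/kT = 0, 2.0639, 2.0762.
Z = Σ e^(−Eᵢ/kT) = e^(−0) + e^(−2.0639) + e^(−2.0762) = 1.0000 + 0.12696 + 0.12541 = 1.2524.
⟨E⟩ = Σ Eᵢ e^(−Eᵢ/kT) / Z = (0·1.0000 + 0.168·0.12696 + 0.169·0.12541) / 1.2524 = 0.0340 eV.

0.0340 eV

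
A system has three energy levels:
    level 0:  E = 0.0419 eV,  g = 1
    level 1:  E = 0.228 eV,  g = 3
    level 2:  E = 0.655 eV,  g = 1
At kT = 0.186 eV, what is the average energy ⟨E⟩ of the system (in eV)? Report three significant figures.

Eᵢ/kT = 0.22527, 1.2258, 3.5215.
Z = Σ gᵢe^(−Eᵢ/kT) = 1·e^(−0.22527) + 3·e^(−1.2258) + 1·e^(−3.5215) = 0.79830 + 0.88057 + 0.029555 = 1.7084.
⟨E⟩ = Σ Eᵢ gᵢe^(−Eᵢ/kT) / Z = (0.0419·0.79830 + 0.228·0.88057 + 0.655·0.029555) / 1.7084 = 0.148 eV.

0.148 eV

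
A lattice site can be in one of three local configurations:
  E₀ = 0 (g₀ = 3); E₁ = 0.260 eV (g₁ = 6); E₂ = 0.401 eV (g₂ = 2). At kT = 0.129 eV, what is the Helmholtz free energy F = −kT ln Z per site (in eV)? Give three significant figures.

Eᵢ/kT = 0, 2.0155, 3.1085.
Z = Σ gᵢe^(−Eᵢ/kT) = 3·e^(−0) + 6·e^(−2.0155) + 2·e^(−3.1085) = 3.0000 + 0.79952 + 0.089336 = 3.8889.
F = −kT ln Z = −0.129 × ln(3.8889) = −0.129 × 1.3581 = -0.175 eV.

-0.175 eV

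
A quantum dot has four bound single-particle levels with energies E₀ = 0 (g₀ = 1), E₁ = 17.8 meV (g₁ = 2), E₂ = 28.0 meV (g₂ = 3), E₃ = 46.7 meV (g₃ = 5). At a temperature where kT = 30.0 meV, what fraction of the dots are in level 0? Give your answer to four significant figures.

Eᵢ/kT = 0, 0.593333, 0.933333, 1.55667.
Z = Σ gᵢe^(−Eᵢ/kT) = 1·e^(−0) + 2·e^(−0.593333) + 3·e^(−0.933333) + 5·e^(−1.55667) = 1.00000 + 1.10497 + 1.17972 + 1.05418 = 4.33887.
P₀ = g₀ e^(−E₀/kT) / Z = 1.00000/4.33887 = 0.2305.

0.2305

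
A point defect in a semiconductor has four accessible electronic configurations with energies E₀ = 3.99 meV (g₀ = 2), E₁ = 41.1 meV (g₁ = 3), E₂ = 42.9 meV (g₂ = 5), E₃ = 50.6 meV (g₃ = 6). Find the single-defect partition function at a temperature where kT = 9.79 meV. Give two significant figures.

Z = 1.5

Eᵢ/kT = 0.4076, 4.198, 4.382, 5.169.
Z = Σ gᵢe^(−Eᵢ/kT) = 2·e^(−0.4076) + 3·e^(−4.198) + 5·e^(−4.382) + 6·e^(−5.169) = 1.330 + 0.04508 + 0.06250 + 0.03414 = 1.472.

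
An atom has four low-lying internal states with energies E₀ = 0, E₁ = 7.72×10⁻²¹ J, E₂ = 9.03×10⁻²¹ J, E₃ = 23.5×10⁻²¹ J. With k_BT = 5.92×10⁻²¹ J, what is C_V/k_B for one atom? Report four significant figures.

0.5846

Eᵢ/kT = 0, 1.30405, 1.52534, 3.96959.
Z = Σ e^(−Eᵢ/kT) = e^(−0) + e^(−1.30405) + e^(−1.52534) + e^(−3.96959) = 1.00000 + 0.271430 + 0.217547 + 0.0188812 = 1.50786.
⟨E⟩ = 2.98675, ⟨E²⟩ = 29.4078.
C_V/k_B = (⟨E²⟩ − ⟨E⟩²)/(kT)² = (29.4078 − 8.92068)/35.0464 = 0.5846.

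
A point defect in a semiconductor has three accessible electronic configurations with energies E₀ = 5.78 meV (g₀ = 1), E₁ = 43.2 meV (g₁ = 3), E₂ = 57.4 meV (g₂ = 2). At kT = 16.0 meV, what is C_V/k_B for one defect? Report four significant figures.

Eᵢ/kT = 0.361250, 2.70000, 3.58750.
Z = Σ gᵢe^(−Eᵢ/kT) = 1·e^(−0.361250) + 3·e^(−2.70000) + 2·e^(−3.58750) = 0.696805 + 0.201617 + 0.0553348 = 0.953757.
⟨E⟩ = 16.6852 meV, ⟨E²⟩ = 610.071 meV².
C_V/k_B = (⟨E²⟩ − ⟨E⟩²)/(kT)² = (610.071 − 278.396)/256.000 = 1.296.

1.296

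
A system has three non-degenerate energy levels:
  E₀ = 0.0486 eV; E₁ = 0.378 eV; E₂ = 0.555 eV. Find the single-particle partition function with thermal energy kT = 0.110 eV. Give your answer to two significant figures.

Eᵢ/kT = 0.4418, 3.436, 5.045.
Z = Σ e^(−Eᵢ/kT) = e^(−0.4418) + e^(−3.436) + e^(−5.045) = 0.6429 + 0.03219 + 0.006441 = 0.6815.

Z = 0.68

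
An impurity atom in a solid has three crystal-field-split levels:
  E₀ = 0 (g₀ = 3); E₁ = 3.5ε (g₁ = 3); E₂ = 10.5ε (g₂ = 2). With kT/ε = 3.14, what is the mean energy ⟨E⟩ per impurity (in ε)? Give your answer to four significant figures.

1.032 ε

Eᵢ/kT = 0, 1.11465, 3.34395.
Z = Σ gᵢe^(−Eᵢ/kT) = 3·e^(−0) + 3·e^(−1.11465) + 2·e^(−3.34395) = 3.00000 + 0.984090 + 0.0705945 = 4.05468.
⟨E⟩ = Σ Eᵢ gᵢe^(−Eᵢ/kT) / Z = (0·3.00000 + 3.5·0.984090 + 10.5·0.0705945) / 4.05468 = 1.032 ε.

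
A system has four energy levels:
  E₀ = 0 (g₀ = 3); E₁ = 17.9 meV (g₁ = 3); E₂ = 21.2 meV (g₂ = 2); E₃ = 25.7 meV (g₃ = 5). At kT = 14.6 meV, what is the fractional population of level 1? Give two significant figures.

Eᵢ/kT = 0, 1.226, 1.452, 1.760.
Z = Σ gᵢe^(−Eᵢ/kT) = 3·e^(−0) + 3·e^(−1.226) + 2·e^(−1.452) + 5·e^(−1.760) = 3.000 + 0.8804 + 0.4682 + 0.8602 = 5.209.
P₁ = g₁ e^(−E₁/kT) / Z = 0.8804/5.209 = 0.17.

0.17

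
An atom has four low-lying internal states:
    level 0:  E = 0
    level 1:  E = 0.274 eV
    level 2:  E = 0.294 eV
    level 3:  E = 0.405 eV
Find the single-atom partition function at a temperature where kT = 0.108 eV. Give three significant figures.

Z = 1.17

Eᵢ/kT = 0, 2.5370, 2.7222, 3.7500.
Z = Σ e^(−Eᵢ/kT) = e^(−0) + e^(−2.5370) + e^(−2.7222) + e^(−3.7500) = 1.0000 + 0.079103 + 0.065730 + 0.023518 = 1.1684.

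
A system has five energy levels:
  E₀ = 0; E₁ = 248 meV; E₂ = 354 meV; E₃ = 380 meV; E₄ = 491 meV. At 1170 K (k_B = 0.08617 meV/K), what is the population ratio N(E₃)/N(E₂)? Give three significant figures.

k_BT = 0.08617 × 1170 K = 100.82 meV.
n₃/n₂ = exp[−(E₃−E₂)/kT] = exp(−(26 meV)/(100.82 meV)) = exp(-0.25789) = 0.773.

0.773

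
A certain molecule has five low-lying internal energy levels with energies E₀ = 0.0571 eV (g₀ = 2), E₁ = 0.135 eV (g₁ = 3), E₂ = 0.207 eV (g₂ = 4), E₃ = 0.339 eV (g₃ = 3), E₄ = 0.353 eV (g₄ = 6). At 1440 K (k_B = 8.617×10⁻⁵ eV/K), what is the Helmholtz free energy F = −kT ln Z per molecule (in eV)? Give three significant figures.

-0.158 eV

k_BT = 8.617×10⁻⁵ × 1440 K = 0.12408 eV.
Eᵢ/kT = 0.46019, 1.0880, 1.6683, 2.7321, 2.8449.
Z = Σ gᵢe^(−Eᵢ/kT) = 2·e^(−0.46019) + 3·e^(−1.0880) + 4·e^(−1.6683) + 3·e^(−2.7321) + 6·e^(−2.8449) = 1.2623 + 1.0107 + 0.75427 + 0.19525 + 0.34884 = 3.5714.
F = −kT ln Z = −0.12408 × ln(3.5714) = −0.12408 × 1.2730 = -0.158 eV.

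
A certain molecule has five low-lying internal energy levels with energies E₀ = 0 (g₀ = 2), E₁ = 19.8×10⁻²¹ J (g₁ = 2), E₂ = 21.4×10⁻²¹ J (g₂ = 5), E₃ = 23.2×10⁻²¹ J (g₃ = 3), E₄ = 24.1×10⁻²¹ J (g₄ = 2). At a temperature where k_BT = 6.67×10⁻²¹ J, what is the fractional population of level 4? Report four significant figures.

Eᵢ/kT = 0, 2.96852, 3.20840, 3.47826, 3.61319.
Z = Σ gᵢe^(−Eᵢ/kT) = 2·e^(−0) + 2·e^(−2.96852) + 5·e^(−3.20840) + 3·e^(−3.47826) + 2·e^(−3.61319) = 2.00000 + 0.102759 + 0.202106 + 0.0925832 + 0.0539314 = 2.45138.
P₄ = g₄ e^(−E₄/kT) / Z = 0.0539314/2.45138 = 0.02200.

0.02200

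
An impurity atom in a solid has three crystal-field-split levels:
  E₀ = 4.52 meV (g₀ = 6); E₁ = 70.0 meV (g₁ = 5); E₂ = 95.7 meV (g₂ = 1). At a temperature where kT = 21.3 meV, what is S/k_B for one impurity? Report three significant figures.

Eᵢ/kT = 0.21221, 3.2864, 4.4930.
Z = Σ gᵢe^(−Eᵢ/kT) = 6·e^(−0.21221) + 5·e^(−3.2864) + 1·e^(−4.4930) = 4.8528 + 0.18694 + 0.011187 = 5.0509.
⟨E⟩ = Σ EᵢPᵢ = 7.1455 meV.
S/k_B = ln Z + ⟨E⟩/kT = ln(5.0509) + 7.1455/21.3 = 1.6196 + 0.33547 = 1.96.

1.96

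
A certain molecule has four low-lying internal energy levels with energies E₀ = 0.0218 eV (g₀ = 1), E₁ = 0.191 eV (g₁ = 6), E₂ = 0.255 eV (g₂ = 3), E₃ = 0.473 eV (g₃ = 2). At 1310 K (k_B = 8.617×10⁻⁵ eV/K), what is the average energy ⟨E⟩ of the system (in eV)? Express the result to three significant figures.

0.142 eV

k_BT = 8.617×10⁻⁵ × 1310 K = 0.11288 eV.
Eᵢ/kT = 0.19313, 1.6921, 2.2590, 4.1903.
Z = Σ gᵢe^(−Eᵢ/kT) = 1·e^(−0.19313) + 6·e^(−1.6921) + 3·e^(−2.2590) + 2·e^(−4.1903) = 0.82437 + 1.1048 + 0.31336 + 0.030283 = 2.2728.
⟨E⟩ = Σ Eᵢ gᵢe^(−Eᵢ/kT) / Z = (0.0218·0.82437 + 0.191·1.1048 + 0.255·0.31336 + 0.473·0.030283) / 2.2728 = 0.142 eV.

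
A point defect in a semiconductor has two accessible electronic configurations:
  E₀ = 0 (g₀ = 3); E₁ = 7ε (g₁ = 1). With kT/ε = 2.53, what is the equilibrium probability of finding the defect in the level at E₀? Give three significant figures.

0.979

Eᵢ/kT = 0, 2.7668.
Z = Σ gᵢe^(−Eᵢ/kT) = 3·e^(−0) + 1·e^(−2.7668) = 3.0000 + 0.062863 = 3.0629.
P₀ = g₀ e^(−E₀/kT) / Z = 3.0000/3.0629 = 0.979.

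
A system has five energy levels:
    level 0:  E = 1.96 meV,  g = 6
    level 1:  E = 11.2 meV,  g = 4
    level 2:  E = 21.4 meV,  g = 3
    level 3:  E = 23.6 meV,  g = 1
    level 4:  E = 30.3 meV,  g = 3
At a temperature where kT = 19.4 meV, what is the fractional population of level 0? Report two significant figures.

0.57

Eᵢ/kT = 0.1010, 0.5773, 1.103, 1.216, 1.562.
Z = Σ gᵢe^(−Eᵢ/kT) = 6·e^(−0.1010) + 4·e^(−0.5773) + 3·e^(−1.103) + 1·e^(−1.216) + 3·e^(−1.562) = 5.424 + 2.246 + 0.9956 + 0.2964 + 0.6291 = 9.591.
P₀ = g₀ e^(−E₀/kT) / Z = 5.424/9.591 = 0.57.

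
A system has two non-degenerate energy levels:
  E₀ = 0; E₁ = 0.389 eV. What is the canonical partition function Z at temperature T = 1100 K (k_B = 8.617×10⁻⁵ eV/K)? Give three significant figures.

k_BT = 8.617×10⁻⁵ × 1100 K = 0.094787 eV.
Eᵢ/kT = 0, 4.1039.
Z = Σ e^(−Eᵢ/kT) = e^(−0) + e^(−4.1039) = 1.0000 + 0.016508 = 1.0165.

Z = 1.02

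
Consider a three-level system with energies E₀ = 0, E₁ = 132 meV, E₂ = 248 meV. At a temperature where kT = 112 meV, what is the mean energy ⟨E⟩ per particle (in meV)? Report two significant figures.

48 meV

Eᵢ/kT = 0, 1.179, 2.214.
Z = Σ e^(−Eᵢ/kT) = e^(−0) + e^(−1.179) + e^(−2.214) = 1.000 + 0.3076 + 0.1093 = 1.417.
⟨E⟩ = Σ Eᵢ e^(−Eᵢ/kT) / Z = (0·1.000 + 132·0.3076 + 248·0.1093) / 1.417 = 48 meV.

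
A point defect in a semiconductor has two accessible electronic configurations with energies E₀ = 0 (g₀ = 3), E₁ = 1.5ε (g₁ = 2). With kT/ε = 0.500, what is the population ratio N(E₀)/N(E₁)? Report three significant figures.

n₀/n₁ = (g₀/g₁) exp[−(E₀−E₁)/kT] = (3/2) × exp(−(-1.5ε)/(0.500ε)) = (3/2) × exp(3.0000) = 30.1.

30.1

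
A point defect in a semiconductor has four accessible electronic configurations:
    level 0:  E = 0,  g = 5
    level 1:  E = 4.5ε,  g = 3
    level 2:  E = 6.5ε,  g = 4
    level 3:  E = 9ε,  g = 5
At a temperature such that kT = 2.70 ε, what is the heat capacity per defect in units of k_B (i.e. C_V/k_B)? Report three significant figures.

0.769

Eᵢ/kT = 0, 1.6667, 2.4074, 3.3333.
Z = Σ gᵢe^(−Eᵢ/kT) = 5·e^(−0) + 3·e^(−1.6667) + 4·e^(−2.4074) + 5·e^(−3.3333) = 5.0000 + 0.56661 + 0.36020 + 0.17838 = 6.1052.
⟨E⟩ = 1.0641 ε, ⟨E²⟩ = 6.7387 ε².
C_V/k_B = (⟨E²⟩ − ⟨E⟩²)/(kT)² = (6.7387 − 1.1323)/7.2900 = 0.769.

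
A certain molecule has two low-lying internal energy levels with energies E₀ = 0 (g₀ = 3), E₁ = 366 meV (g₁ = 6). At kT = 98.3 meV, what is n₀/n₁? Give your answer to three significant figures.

n₀/n₁ = (g₀/g₁) exp[−(E₀−E₁)/kT] = (3/6) × exp(−(-366 meV)/(98.3 meV)) = (3/6) × exp(3.7233) = 20.7.

20.7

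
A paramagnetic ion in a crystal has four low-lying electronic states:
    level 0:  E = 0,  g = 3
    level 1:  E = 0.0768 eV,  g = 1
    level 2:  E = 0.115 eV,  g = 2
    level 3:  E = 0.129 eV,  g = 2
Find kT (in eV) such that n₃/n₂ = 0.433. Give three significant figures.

n₃/n₂ = (g₃/g₂) exp[−(E₃−E₂)/kT] = 0.433.
⇒ (E₃−E₂)/kT = ln((2/2)/0.433) = ln(2.3095) = 0.83703.
kT = 0.014 eV / 0.83703 = 0.0167 eV.

0.0167 eV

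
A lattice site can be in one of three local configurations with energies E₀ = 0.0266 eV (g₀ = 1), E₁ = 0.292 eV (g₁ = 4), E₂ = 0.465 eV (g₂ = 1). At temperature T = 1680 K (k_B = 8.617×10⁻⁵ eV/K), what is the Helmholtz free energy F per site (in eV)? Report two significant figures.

-0.049 eV

k_BT = 8.617×10⁻⁵ × 1680 K = 0.1448 eV.
Eᵢ/kT = 0.1837, 2.017, 3.211.
Z = Σ gᵢe^(−Eᵢ/kT) = 1·e^(−0.1837) + 4·e^(−2.017) + 1·e^(−3.211) = 0.8322 + 0.5322 + 0.04032 = 1.405.
F = −kT ln Z = −0.1448 × ln(1.405) = −0.1448 × 0.3400 = -0.049 eV.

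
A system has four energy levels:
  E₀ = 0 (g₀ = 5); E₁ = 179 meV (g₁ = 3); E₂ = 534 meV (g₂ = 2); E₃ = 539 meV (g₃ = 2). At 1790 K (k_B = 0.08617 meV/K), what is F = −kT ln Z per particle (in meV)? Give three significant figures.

k_BT = 0.08617 × 1790 K = 154.24 meV.
Eᵢ/kT = 0, 1.1605, 3.4621, 3.4946.
Z = Σ gᵢe^(−Eᵢ/kT) = 5·e^(−0) + 3·e^(−1.1605) + 2·e^(−3.4621) + 2·e^(−3.4946) = 5.0000 + 0.93999 + 0.062728 + 0.060722 = 6.0634.
F = −kT ln Z = −154.24 × ln(6.0634) = −154.24 × 1.8023 = -278 meV.

-278 meV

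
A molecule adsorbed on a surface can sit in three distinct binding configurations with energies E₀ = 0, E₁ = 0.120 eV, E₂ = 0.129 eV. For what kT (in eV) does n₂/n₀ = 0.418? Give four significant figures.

n₂/n₀ = exp[−(E₂−E₀)/kT] = 0.418.
⇒ (E₂−E₀)/kT = ln(1/0.418) = ln(2.39234) = 0.872272.
kT = 0.129 eV / 0.872272 = 0.1479 eV.

0.1479 eV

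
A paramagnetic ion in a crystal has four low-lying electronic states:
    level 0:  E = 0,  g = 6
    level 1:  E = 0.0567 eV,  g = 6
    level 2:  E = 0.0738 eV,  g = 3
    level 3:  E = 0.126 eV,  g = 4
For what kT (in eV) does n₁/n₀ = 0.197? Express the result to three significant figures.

0.0349 eV

n₁/n₀ = (g₁/g₀) exp[−(E₁−E₀)/kT] = 0.197.
⇒ (E₁−E₀)/kT = ln((6/6)/0.197) = ln(5.0761) = 1.6245.
kT = 0.0567 eV / 1.6245 = 0.0349 eV.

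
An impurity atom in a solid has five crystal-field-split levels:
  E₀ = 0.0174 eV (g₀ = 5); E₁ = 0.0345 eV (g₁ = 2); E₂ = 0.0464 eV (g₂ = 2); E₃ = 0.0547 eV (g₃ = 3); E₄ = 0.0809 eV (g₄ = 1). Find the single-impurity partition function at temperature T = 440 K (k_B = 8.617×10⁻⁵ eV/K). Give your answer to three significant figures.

Z = 5.38

k_BT = 8.617×10⁻⁵ × 440 K = 0.037915 eV.
Eᵢ/kT = 0.45892, 0.90993, 1.2238, 1.4427, 2.1337.
Z = Σ gᵢe^(−Eᵢ/kT) = 5·e^(−0.45892) + 2·e^(−0.90993) + 2·e^(−1.2238) + 3·e^(−1.4427) + 1·e^(−2.1337) = 3.1598 + 0.80510 + 0.58822 + 0.70887 + 0.11840 = 5.3804.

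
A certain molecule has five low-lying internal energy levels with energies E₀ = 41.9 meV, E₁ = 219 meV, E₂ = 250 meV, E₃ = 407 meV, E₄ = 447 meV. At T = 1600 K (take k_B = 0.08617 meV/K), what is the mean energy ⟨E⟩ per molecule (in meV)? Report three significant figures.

130 meV

k_BT = 0.08617 × 1600 K = 137.87 meV.
Eᵢ/kT = 0.30391, 1.5885, 1.8133, 2.9521, 3.2422.
Z = Σ e^(−Eᵢ/kT) = e^(−0.30391) + e^(−1.5885) + e^(−1.8133) + e^(−2.9521) + e^(−3.2422) = 0.73793 + 0.20423 + 0.16311 + 0.052230 + 0.039078 = 1.1966.
⟨E⟩ = Σ Eᵢ e^(−Eᵢ/kT) / Z = (41.9·0.73793 + 219·0.20423 + 250·0.16311 + 407·0.052230 + 447·0.039078) / 1.1966 = 130 meV.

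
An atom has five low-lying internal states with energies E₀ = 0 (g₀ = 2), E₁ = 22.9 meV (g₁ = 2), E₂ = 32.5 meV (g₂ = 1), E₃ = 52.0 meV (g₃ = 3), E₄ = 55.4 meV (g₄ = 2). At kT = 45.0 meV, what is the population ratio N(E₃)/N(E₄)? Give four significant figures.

1.618

n₃/n₄ = (g₃/g₄) exp[−(E₃−E₄)/kT] = (3/2) × exp(−(-3.4 meV)/(45.0 meV)) = (3/2) × exp(0.0755556) = 1.618.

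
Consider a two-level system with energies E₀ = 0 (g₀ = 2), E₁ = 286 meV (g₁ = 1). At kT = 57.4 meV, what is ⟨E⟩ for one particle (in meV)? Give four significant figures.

0.9771 meV

Eᵢ/kT = 0, 4.98258.
Z = Σ gᵢe^(−Eᵢ/kT) = 2·e^(−0) + 1·e^(−4.98258) = 2.00000 + 0.00685635 = 2.00686.
⟨E⟩ = Σ Eᵢ gᵢe^(−Eᵢ/kT) / Z = (0·2.00000 + 286·0.00685635) / 2.00686 = 0.9771 meV.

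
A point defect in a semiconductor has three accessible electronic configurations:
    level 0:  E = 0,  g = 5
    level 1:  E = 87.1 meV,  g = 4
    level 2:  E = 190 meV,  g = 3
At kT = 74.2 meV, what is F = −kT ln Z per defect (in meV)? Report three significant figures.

Eᵢ/kT = 0, 1.1739, 2.5606.
Z = Σ gᵢe^(−Eᵢ/kT) = 5·e^(−0) + 4·e^(−1.1739) + 3·e^(−2.5606) = 5.0000 + 1.2366 + 0.23178 = 6.4684.
F = −kT ln Z = −74.2 × ln(6.4684) = −74.2 × 1.8669 = -139 meV.

-139 meV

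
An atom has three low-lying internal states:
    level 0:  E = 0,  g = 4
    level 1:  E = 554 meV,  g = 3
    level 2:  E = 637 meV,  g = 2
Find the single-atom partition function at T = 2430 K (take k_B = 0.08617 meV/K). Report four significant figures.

Z = 4.308

k_BT = 0.08617 × 2430 K = 209.393 meV.
Eᵢ/kT = 0, 2.64574, 3.04213.
Z = Σ gᵢe^(−Eᵢ/kT) = 4·e^(−0) + 3·e^(−2.64574) + 2·e^(−3.04213) = 4.00000 + 0.212858 + 0.0954662 = 4.30832.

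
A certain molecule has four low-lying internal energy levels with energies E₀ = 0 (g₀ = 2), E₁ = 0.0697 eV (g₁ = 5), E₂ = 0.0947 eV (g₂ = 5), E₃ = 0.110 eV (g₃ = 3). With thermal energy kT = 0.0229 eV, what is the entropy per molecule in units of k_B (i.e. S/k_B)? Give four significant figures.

1.353

Eᵢ/kT = 0, 3.04367, 4.13537, 4.80349.
Z = Σ gᵢe^(−Eᵢ/kT) = 2·e^(−0) + 5·e^(−3.04367) + 5·e^(−4.13537) + 3·e^(−4.80349) = 2.00000 + 0.238298 + 0.0799837 + 0.0246032 = 2.34288.
⟨E⟩ = Σ EᵢPᵢ = 0.0114774 eV.
S/k_B = ln Z + ⟨E⟩/kT = ln(2.34288) + 0.0114774/0.0229 = 0.851381 + 0.501197 = 1.353.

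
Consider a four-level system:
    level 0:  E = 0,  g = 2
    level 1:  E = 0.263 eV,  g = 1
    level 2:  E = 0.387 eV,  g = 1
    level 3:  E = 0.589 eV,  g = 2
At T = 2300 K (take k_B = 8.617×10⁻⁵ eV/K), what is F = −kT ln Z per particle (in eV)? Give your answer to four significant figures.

-0.1824 eV

k_BT = 8.617×10⁻⁵ × 2300 K = 0.198191 eV.
Eᵢ/kT = 0, 1.32700, 1.95266, 2.97188.
Z = Σ gᵢe^(−Eᵢ/kT) = 2·e^(−0) + 1·e^(−1.32700) + 1·e^(−1.95266) + 2·e^(−2.97188) = 2.00000 + 0.265272 + 0.141896 + 0.102414 = 2.50958.
F = −kT ln Z = −0.198191 × ln(2.50958) = −0.198191 × 0.920115 = -0.1824 eV.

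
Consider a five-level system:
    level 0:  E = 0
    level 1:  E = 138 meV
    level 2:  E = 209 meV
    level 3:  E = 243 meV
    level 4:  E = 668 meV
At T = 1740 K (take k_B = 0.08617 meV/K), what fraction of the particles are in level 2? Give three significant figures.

0.134

k_BT = 0.08617 × 1740 K = 149.94 meV.
Eᵢ/kT = 0, 0.92037, 1.3939, 1.6206, 4.4551.
Z = Σ e^(−Eᵢ/kT) = e^(−0) + e^(−0.92037) + e^(−1.3939) + e^(−1.6206) + e^(−4.4551) = 1.0000 + 0.39837 + 0.24811 + 0.19778 + 0.011619 = 1.8559.
P₂ = e^(−E₂/kT) / Z = 0.24811/1.8559 = 0.134.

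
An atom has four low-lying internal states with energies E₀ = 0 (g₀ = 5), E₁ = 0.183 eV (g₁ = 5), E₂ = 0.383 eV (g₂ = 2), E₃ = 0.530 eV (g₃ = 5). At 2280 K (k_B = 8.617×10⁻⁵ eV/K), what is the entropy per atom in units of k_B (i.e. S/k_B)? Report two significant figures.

k_BT = 8.617×10⁻⁵ × 2280 K = 0.1965 eV.
Eᵢ/kT = 0, 0.9313, 1.949, 2.697.
Z = Σ gᵢe^(−Eᵢ/kT) = 5·e^(−0) + 5·e^(−0.9313) + 2·e^(−1.949) + 5·e^(−2.697) = 5.000 + 1.970 + 0.2848 + 0.3370 = 7.592.
⟨E⟩ = Σ EᵢPᵢ = 0.08538 eV.
S/k_B = ln Z + ⟨E⟩/kT = ln(7.592) + 0.08538/0.1965 = 2.027 + 0.4345 = 2.5.

2.5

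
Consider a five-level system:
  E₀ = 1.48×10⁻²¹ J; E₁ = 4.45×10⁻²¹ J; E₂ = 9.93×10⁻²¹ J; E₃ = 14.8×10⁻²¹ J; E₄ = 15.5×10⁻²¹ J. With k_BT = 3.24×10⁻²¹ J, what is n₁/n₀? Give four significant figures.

n₁/n₀ = exp[−(E₁−E₀)/kT] = exp(−(2.97 ×10⁻²¹ J)/(3.24 ×10⁻²¹ J)) = exp(-0.916667) = 0.3998.

0.3998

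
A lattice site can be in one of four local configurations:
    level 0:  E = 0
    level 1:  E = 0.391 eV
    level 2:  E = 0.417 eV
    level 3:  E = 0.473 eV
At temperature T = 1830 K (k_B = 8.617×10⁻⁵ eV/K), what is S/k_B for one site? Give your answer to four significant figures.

0.6386

k_BT = 8.617×10⁻⁵ × 1830 K = 0.157691 eV.
Eᵢ/kT = 0, 2.47953, 2.64441, 2.99954.
Z = Σ e^(−Eᵢ/kT) = e^(−0) + e^(−2.47953) + e^(−2.64441) + e^(−2.99954) = 1.00000 + 0.0837826 + 0.0710473 + 0.0498100 = 1.20464.
⟨E⟩ = Σ EᵢPᵢ = 0.0713457 eV.
S/k_B = ln Z + ⟨E⟩/kT = ln(1.20464) + 0.0713457/0.157691 = 0.186181 + 0.452440 = 0.6386.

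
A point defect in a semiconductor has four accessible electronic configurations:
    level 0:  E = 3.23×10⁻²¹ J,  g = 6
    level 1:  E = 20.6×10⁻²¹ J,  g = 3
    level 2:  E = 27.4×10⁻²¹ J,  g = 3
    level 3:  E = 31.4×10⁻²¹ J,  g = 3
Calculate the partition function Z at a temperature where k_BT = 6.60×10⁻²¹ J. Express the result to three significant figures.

Eᵢ/kT = 0.48939, 3.1212, 4.1515, 4.7576.
Z = Σ gᵢe^(−Eᵢ/kT) = 6·e^(−0.48939) + 3·e^(−3.1212) + 3·e^(−4.1515) + 3·e^(−4.7576) = 3.6780 + 0.13231 + 0.047222 + 0.025759 = 3.8833.

Z = 3.88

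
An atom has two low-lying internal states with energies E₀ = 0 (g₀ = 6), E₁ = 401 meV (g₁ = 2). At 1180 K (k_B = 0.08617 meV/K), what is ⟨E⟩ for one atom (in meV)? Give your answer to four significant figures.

2.573 meV

k_BT = 0.08617 × 1180 K = 101.681 meV.
Eᵢ/kT = 0, 3.94371.
Z = Σ gᵢe^(−Eᵢ/kT) = 6·e^(−0) + 2·e^(−3.94371) = 6.00000 + 0.0387524 = 6.03875.
⟨E⟩ = Σ Eᵢ gᵢe^(−Eᵢ/kT) / Z = (0·6.00000 + 401·0.0387524) / 6.03875 = 2.573 meV.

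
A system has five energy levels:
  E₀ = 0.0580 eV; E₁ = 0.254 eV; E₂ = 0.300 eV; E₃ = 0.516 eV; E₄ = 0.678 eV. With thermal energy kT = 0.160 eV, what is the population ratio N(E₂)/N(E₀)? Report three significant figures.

n₂/n₀ = exp[−(E₂−E₀)/kT] = exp(−(0.2420 eV)/(0.160 eV)) = exp(-1.5125) = 0.220.

0.220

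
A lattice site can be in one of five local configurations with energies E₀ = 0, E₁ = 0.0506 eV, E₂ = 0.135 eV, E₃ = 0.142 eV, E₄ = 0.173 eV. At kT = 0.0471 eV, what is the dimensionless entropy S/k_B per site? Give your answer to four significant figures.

0.9108

Eᵢ/kT = 0, 1.07431, 2.86624, 3.01486, 3.67304.
Z = Σ e^(−Eᵢ/kT) = e^(−0) + e^(−1.07431) + e^(−2.86624) + e^(−3.01486) + e^(−3.67304) = 1.00000 + 0.341533 + 0.0569125 + 0.0490527 + 0.0253991 = 1.47290.
⟨E⟩ = Σ EᵢPᵢ = 0.0246617 eV.
S/k_B = ln Z + ⟨E⟩/kT = ln(1.47290) + 0.0246617/0.0471 = 0.387233 + 0.523603 = 0.9108.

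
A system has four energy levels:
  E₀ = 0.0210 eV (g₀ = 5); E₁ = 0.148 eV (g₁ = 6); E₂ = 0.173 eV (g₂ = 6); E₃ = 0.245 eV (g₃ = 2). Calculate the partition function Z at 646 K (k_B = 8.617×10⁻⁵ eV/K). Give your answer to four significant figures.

Z = 4.142

k_BT = 8.617×10⁻⁵ × 646 K = 0.0556658 eV.
Eᵢ/kT = 0.377251, 2.65872, 3.10783, 4.40127.
Z = Σ gᵢe^(−Eᵢ/kT) = 5·e^(−0.377251) + 6·e^(−2.65872) + 6·e^(−3.10783) + 2·e^(−4.40127) = 3.42872 + 0.420227 + 0.268187 + 0.0245235 = 4.14166.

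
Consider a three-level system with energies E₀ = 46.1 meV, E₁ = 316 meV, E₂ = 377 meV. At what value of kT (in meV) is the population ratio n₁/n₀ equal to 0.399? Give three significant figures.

294 meV

n₁/n₀ = exp[−(E₁−E₀)/kT] = 0.399.
⇒ (E₁−E₀)/kT = ln(1/0.399) = ln(2.5063) = 0.91881.
kT = 269.9 meV / 0.91881 = 294 meV.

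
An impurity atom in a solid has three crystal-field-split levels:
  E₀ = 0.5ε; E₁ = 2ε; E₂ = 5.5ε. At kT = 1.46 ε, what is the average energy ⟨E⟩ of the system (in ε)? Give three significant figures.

Eᵢ/kT = 0.34247, 1.3699, 3.7671.
Z = Σ e^(−Eᵢ/kT) = e^(−0.34247) + e^(−1.3699) + e^(−3.7671) = 0.71001 + 0.25413 + 0.023119 = 0.98726.
⟨E⟩ = Σ Eᵢ e^(−Eᵢ/kT) / Z = (0.5·0.71001 + 2·0.25413 + 5.5·0.023119) / 0.98726 = 1.00 ε.

1.00 ε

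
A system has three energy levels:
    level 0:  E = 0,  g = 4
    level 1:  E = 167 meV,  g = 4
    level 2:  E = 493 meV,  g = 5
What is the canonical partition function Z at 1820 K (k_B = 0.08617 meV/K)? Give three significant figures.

Z = 5.59

k_BT = 0.08617 × 1820 K = 156.83 meV.
Eᵢ/kT = 0, 1.0648, 3.1435.
Z = Σ gᵢe^(−Eᵢ/kT) = 4·e^(−0) + 4·e^(−1.0648) + 5·e^(−3.1435) = 4.0000 + 1.3792 + 0.21566 = 5.5949.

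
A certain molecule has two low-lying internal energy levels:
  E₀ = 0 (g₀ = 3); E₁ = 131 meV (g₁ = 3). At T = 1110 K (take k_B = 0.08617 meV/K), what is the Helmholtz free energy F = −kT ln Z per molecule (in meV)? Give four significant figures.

-126.7 meV

k_BT = 0.08617 × 1110 K = 95.6487 meV.
Eᵢ/kT = 0, 1.36960.
Z = Σ gᵢe^(−Eᵢ/kT) = 3·e^(−0) + 3·e^(−1.36960) = 3.00000 + 0.762626 = 3.76263.
F = −kT ln Z = −95.6487 × ln(3.76263) = −95.6487 × 1.32512 = -126.7 meV.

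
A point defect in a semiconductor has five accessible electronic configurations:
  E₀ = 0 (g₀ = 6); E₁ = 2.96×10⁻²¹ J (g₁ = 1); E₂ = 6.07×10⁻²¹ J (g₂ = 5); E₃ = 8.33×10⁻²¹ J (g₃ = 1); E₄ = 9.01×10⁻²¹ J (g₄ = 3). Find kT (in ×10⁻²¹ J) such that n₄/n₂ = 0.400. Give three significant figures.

7.25 ×10⁻²¹ J

n₄/n₂ = (g₄/g₂) exp[−(E₄−E₂)/kT] = 0.400.
⇒ (E₄−E₂)/kT = ln((3/5)/0.400) = ln(1.5000) = 0.40547.
kT = 2.94 ×10⁻²¹ J / 0.40547 = 7.25 ×10⁻²¹ J.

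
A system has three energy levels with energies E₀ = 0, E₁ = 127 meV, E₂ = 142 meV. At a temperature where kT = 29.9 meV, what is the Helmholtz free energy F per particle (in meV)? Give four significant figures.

-0.6787 meV

Eᵢ/kT = 0, 4.24749, 4.74916.
Z = Σ e^(−Eᵢ/kT) = e^(−0) + e^(−4.24749) + e^(−4.74916) = 1.00000 + 0.0143001 + 0.00865897 = 1.02296.
F = −kT ln Z = −29.9 × ln(1.02296) = −29.9 × 0.0227004 = -0.6787 meV.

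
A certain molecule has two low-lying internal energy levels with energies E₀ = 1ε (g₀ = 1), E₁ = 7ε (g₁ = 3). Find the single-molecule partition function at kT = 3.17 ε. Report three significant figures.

Z = 1.06

Eᵢ/kT = 0.31546, 2.2082.
Z = Σ gᵢe^(−Eᵢ/kT) = 1·e^(−0.31546) + 3·e^(−2.2082) = 0.72945 + 0.32969 = 1.0591.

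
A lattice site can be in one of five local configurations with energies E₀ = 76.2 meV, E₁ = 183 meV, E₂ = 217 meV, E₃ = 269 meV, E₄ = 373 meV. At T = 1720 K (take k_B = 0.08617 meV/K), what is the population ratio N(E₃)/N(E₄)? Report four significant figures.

k_BT = 0.08617 × 1720 K = 148.212 meV.
n₃/n₄ = exp[−(E₃−E₄)/kT] = exp(−(-104 meV)/(148.212 meV)) = exp(0.701698) = 2.017.

2.017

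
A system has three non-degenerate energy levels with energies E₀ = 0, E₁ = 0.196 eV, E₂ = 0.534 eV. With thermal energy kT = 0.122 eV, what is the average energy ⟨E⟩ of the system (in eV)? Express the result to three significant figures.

0.0379 eV

Eᵢ/kT = 0, 1.6066, 4.3770.
Z = Σ e^(−Eᵢ/kT) = e^(−0) + e^(−1.6066) + e^(−4.3770) = 1.0000 + 0.20057 + 0.012563 = 1.2131.
⟨E⟩ = Σ Eᵢ e^(−Eᵢ/kT) / Z = (0·1.0000 + 0.196·0.20057 + 0.534·0.012563) / 1.2131 = 0.0379 eV.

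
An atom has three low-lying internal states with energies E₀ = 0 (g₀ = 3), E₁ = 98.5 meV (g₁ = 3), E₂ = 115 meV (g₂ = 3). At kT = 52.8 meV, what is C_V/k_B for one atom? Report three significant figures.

Eᵢ/kT = 0, 1.8655, 2.1780.
Z = Σ gᵢe^(−Eᵢ/kT) = 3·e^(−0) + 3·e^(−1.8655) + 3·e^(−2.1780) = 3.0000 + 0.46446 + 0.33980 = 3.8043.
⟨E⟩ = 22.297 meV, ⟨E²⟩ = 2365.8 meV².
C_V/k_B = (⟨E²⟩ − ⟨E⟩²)/(kT)² = (2365.8 − 497.16)/2787.8 = 0.670.

0.670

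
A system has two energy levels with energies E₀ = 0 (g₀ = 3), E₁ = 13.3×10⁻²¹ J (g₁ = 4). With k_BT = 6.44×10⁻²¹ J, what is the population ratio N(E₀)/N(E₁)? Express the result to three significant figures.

n₀/n₁ = (g₀/g₁) exp[−(E₀−E₁)/kT] = (3/4) × exp(−(-13.3 ×10⁻²¹ J)/(6.44 ×10⁻²¹ J)) = (3/4) × exp(2.0652) = 5.92.

5.92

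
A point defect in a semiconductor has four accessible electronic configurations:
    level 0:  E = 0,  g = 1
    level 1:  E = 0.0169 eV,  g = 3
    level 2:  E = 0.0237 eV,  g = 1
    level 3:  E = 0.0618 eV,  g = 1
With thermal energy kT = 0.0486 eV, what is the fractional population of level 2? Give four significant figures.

Eᵢ/kT = 0, 0.347737, 0.487654, 1.27160.
Z = Σ gᵢe^(−Eᵢ/kT) = 1·e^(−0) + 3·e^(−0.347737) + 1·e^(−0.487654) + 1·e^(−1.27160) = 1.00000 + 2.11885 + 0.614065 + 0.280383 = 4.01330.
P₂ = g₂ e^(−E₂/kT) / Z = 0.614065/4.01330 = 0.1530.

0.1530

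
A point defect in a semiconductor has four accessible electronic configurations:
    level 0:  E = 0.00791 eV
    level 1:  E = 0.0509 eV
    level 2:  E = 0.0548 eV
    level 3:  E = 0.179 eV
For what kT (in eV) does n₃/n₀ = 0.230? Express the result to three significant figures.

0.116 eV

n₃/n₀ = exp[−(E₃−E₀)/kT] = 0.230.
⇒ (E₃−E₀)/kT = ln(1/0.230) = ln(4.3478) = 1.4697.
kT = 0.17109 eV / 1.4697 = 0.116 eV.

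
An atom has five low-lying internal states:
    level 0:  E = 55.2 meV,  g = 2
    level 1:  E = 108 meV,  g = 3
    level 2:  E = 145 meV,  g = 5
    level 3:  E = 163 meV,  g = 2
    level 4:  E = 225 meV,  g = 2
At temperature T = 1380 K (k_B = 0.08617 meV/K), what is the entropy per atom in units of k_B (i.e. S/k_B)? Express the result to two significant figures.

2.6

k_BT = 0.08617 × 1380 K = 118.9 meV.
Eᵢ/kT = 0.4643, 0.9083, 1.220, 1.371, 1.892.
Z = Σ gᵢe^(−Eᵢ/kT) = 2·e^(−0.4643) + 3·e^(−0.9083) + 5·e^(−1.220) + 2·e^(−1.371) + 2·e^(−1.892) = 1.257 + 1.210 + 1.476 + 0.5077 + 0.3015 = 4.752.
⟨E⟩ = Σ EᵢPᵢ = 118.8 meV.
S/k_B = ln Z + ⟨E⟩/kT = ln(4.752) + 118.8/118.9 = 1.559 + 0.9992 = 2.6.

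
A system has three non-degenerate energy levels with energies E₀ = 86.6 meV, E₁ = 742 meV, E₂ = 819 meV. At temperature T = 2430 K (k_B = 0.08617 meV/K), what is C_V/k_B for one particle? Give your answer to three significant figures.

k_BT = 0.08617 × 2430 K = 209.39 meV.
Eᵢ/kT = 0.41358, 3.5436, 3.9114.
Z = Σ e^(−Eᵢ/kT) = e^(−0.41358) + e^(−3.5436) + e^(−3.9114) = 0.66128 + 0.028909 + 0.020012 = 0.71020.
⟨E⟩ = 133.92 meV, ⟨E²⟩ = 48295 meV².
C_V/k_B = (⟨E²⟩ − ⟨E⟩²)/(kT)² = (48295 − 17935)/43844 = 0.692.

0.692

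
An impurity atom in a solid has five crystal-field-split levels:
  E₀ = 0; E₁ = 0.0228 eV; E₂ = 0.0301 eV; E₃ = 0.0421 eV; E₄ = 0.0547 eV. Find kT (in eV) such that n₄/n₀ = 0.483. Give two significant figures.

0.075 eV

n₄/n₀ = exp[−(E₄−E₀)/kT] = 0.483.
⇒ (E₄−E₀)/kT = ln(1/0.483) = ln(2.070) = 0.7275.
kT = 0.0547 eV / 0.7275 = 0.075 eV.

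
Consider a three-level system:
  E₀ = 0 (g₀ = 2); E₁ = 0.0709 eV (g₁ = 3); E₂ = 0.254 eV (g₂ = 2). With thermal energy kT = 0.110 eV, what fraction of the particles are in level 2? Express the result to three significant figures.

Eᵢ/kT = 0, 0.64455, 2.3091.
Z = Σ gᵢe^(−Eᵢ/kT) = 2·e^(−0) + 3·e^(−0.64455) + 2·e^(−2.3091) = 2.0000 + 1.5747 + 0.19870 = 3.7734.
P₂ = g₂ e^(−E₂/kT) / Z = 0.19870/3.7734 = 0.0527.

0.0527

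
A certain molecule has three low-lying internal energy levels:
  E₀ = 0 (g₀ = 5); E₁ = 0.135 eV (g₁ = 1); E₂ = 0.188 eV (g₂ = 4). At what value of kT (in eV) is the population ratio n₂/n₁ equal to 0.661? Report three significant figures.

0.0294 eV

n₂/n₁ = (g₂/g₁) exp[−(E₂−E₁)/kT] = 0.661.
⇒ (E₂−E₁)/kT = ln((4/1)/0.661) = ln(6.0514) = 1.8003.
kT = 0.053 eV / 1.8003 = 0.0294 eV.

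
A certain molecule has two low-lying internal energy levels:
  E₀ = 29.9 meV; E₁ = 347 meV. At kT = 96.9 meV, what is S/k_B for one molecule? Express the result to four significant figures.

Eᵢ/kT = 0.308566, 3.58101.
Z = Σ e^(−Eᵢ/kT) = e^(−0.308566) + e^(−3.58101) = 0.734499 + 0.0278476 = 0.762347.
⟨E⟩ = Σ EᵢPᵢ = 41.4833 meV.
S/k_B = ln Z + ⟨E⟩/kT = ln(0.762347) + 41.4833/96.9 = -0.271353 + 0.428104 = 0.1568.

0.1568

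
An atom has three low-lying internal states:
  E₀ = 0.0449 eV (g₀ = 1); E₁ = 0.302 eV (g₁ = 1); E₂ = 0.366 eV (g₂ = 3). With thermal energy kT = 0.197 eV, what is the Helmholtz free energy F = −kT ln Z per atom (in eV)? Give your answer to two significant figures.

-0.077 eV

Eᵢ/kT = 0.2279, 1.533, 1.858.
Z = Σ gᵢe^(−Eᵢ/kT) = 1·e^(−0.2279) + 1·e^(−1.533) + 3·e^(−1.858) = 0.7962 + 0.2159 + 0.4680 = 1.480.
F = −kT ln Z = −0.197 × ln(1.480) = −0.197 × 0.3920 = -0.077 eV.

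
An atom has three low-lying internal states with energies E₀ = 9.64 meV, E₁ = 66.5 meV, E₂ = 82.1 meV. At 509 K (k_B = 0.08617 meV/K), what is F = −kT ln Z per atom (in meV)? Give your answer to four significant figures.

-7.114 meV

k_BT = 0.08617 × 509 K = 43.8605 meV.
Eᵢ/kT = 0.219788, 1.51617, 1.87184.
Z = Σ e^(−Eᵢ/kT) = e^(−0.219788) + e^(−1.51617) + e^(−1.87184) = 0.802689 + 0.219551 + 0.153840 = 1.17608.
F = −kT ln Z = −43.8605 × ln(1.17608) = −43.8605 × 0.162187 = -7.114 meV.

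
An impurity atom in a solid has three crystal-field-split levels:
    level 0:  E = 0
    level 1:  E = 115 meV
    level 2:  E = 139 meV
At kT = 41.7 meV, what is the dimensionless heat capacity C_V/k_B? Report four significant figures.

0.7281

Eᵢ/kT = 0, 2.75779, 3.33333.
Z = Σ e^(−Eᵢ/kT) = e^(−0) + e^(−2.75779) + e^(−3.33333) = 1.00000 + 0.0634318 + 0.0356741 = 1.09911.
⟨E⟩ = 11.1484 meV, ⟨E²⟩ = 1390.35 meV².
C_V/k_B = (⟨E²⟩ − ⟨E⟩²)/(kT)² = (1390.35 − 124.287)/1738.89 = 0.7281.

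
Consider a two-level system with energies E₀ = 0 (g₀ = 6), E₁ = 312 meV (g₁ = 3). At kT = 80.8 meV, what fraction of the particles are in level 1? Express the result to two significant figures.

Eᵢ/kT = 0, 3.861.
Z = Σ gᵢe^(−Eᵢ/kT) = 6·e^(−0) + 3·e^(−3.861) = 6.000 + 0.06314 = 6.063.
P₁ = g₁ e^(−E₁/kT) / Z = 0.06314/6.063 = 0.010.

0.010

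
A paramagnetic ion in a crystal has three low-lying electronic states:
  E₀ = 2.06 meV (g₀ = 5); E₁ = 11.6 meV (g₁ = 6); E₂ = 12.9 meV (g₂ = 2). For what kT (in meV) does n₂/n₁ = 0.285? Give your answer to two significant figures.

8.3 meV

n₂/n₁ = (g₂/g₁) exp[−(E₂−E₁)/kT] = 0.285.
⇒ (E₂−E₁)/kT = ln((2/6)/0.285) = ln(1.170) = 0.1570.
kT = 1.3 meV / 0.1570 = 8.3 meV.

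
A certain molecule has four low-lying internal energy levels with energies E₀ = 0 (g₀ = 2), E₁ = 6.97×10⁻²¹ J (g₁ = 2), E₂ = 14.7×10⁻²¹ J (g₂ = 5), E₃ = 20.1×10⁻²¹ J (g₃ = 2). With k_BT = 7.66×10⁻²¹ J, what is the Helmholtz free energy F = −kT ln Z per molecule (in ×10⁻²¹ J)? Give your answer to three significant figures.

Eᵢ/kT = 0, 0.90992, 1.9191, 2.6240.
Z = Σ gᵢe^(−Eᵢ/kT) = 2·e^(−0) + 2·e^(−0.90992) + 5·e^(−1.9191) + 2·e^(−2.6240) = 2.0000 + 0.80511 + 0.73369 + 0.14502 = 3.6838.
F = −kT ln Z = −7.66 × ln(3.6838) = −7.66 × 1.3039 = -9.99 ×10⁻²¹ J.

-9.99 ×10⁻²¹ J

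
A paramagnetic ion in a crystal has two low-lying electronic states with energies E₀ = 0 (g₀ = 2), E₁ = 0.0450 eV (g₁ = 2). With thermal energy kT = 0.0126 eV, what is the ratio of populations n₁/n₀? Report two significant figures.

0.028

n₁/n₀ = (g₁/g₀) exp[−(E₁−E₀)/kT] = (2/2) × exp(−(0.0450 eV)/(0.0126 eV)) = (2/2) × exp(-3.571) = 0.028.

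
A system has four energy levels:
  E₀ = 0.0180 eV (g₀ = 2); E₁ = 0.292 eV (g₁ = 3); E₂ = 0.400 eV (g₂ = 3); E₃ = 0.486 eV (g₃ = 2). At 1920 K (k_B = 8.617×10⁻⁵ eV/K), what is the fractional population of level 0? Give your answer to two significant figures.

0.67

k_BT = 8.617×10⁻⁵ × 1920 K = 0.1654 eV.
Eᵢ/kT = 0.1088, 1.765, 2.418, 2.938.
Z = Σ gᵢe^(−Eᵢ/kT) = 2·e^(−0.1088) + 3·e^(−1.765) + 3·e^(−2.418) + 2·e^(−2.938) = 1.794 + 0.5136 + 0.2673 + 0.1059 = 2.681.
P₀ = g₀ e^(−E₀/kT) / Z = 1.794/2.681 = 0.67.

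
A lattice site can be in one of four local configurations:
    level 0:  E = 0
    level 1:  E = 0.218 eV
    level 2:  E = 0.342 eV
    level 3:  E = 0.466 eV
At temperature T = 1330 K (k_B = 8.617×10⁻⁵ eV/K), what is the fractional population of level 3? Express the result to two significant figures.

0.014

k_BT = 8.617×10⁻⁵ × 1330 K = 0.1146 eV.
Eᵢ/kT = 0, 1.902, 2.984, 4.066.
Z = Σ e^(−Eᵢ/kT) = e^(−0) + e^(−1.902) + e^(−2.984) + e^(−4.066) = 1.000 + 0.1493 + 0.05059 + 0.01715 = 1.217.
P₃ = e^(−E₃/kT) / Z = 0.01715/1.217 = 0.014.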